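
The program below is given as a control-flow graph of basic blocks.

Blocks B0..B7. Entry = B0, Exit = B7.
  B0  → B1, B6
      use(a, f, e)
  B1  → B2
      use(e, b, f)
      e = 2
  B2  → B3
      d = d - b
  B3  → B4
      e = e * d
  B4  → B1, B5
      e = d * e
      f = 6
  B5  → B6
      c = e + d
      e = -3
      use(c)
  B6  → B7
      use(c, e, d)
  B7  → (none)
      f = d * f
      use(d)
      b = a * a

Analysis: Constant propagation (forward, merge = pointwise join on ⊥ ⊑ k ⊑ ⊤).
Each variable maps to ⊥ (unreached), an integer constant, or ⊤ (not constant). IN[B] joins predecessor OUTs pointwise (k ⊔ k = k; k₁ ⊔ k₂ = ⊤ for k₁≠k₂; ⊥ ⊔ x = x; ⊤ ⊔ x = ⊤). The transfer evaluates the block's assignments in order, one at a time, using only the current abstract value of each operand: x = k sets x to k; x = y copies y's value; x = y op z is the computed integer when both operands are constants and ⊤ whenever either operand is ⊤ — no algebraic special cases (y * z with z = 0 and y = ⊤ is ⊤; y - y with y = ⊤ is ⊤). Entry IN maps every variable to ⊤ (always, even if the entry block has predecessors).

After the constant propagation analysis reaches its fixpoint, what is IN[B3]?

Fixpoint table:
  B0:  IN=(all ⊤)  OUT=(all ⊤)
  B1:  IN=(all ⊤)  OUT={e:2; rest ⊤}
  B2:  IN={e:2; rest ⊤}  OUT={e:2; rest ⊤}
  B3:  IN={e:2; rest ⊤}  OUT=(all ⊤)
  B4:  IN=(all ⊤)  OUT={f:6; rest ⊤}
  B5:  IN={f:6; rest ⊤}  OUT={e:-3, f:6; rest ⊤}
  B6:  IN=(all ⊤)  OUT=(all ⊤)
  B7:  IN=(all ⊤)  OUT=(all ⊤)

Merge at B3: IN[B3] = OUT[B2] = {a: ⊤, b: ⊤, c: ⊤, d: ⊤, e: 2, f: ⊤}

Answer: {a: ⊤, b: ⊤, c: ⊤, d: ⊤, e: 2, f: ⊤}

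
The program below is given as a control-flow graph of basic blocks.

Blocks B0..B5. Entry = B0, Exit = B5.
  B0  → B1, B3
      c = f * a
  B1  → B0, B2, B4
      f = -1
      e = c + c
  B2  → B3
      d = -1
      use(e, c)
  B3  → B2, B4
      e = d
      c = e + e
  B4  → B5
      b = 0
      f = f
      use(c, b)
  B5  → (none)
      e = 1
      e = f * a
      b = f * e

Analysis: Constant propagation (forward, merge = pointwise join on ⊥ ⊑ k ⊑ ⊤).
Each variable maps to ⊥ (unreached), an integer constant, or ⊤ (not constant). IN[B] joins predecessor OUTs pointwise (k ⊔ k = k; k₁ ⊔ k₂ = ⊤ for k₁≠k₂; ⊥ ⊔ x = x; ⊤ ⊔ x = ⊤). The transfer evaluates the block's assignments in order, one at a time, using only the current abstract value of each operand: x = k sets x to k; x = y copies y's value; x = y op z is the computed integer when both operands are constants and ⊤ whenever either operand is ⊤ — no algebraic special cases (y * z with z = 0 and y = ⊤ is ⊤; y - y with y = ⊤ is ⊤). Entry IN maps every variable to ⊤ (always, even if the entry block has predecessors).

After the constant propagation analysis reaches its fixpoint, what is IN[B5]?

Fixpoint table:
  B0:   IN=(all ⊤)   OUT=(all ⊤)
  B1:   IN=(all ⊤)   OUT={f:-1; rest ⊤}
  B2:   IN=(all ⊤)   OUT={d:-1; rest ⊤}
  B3:   IN=(all ⊤)   OUT=(all ⊤)
  B4:   IN=(all ⊤)   OUT={b:0; rest ⊤}
  B5:   IN={b:0; rest ⊤}   OUT=(all ⊤)

Merge at B5: IN[B5] = OUT[B4] = {a: ⊤, b: 0, c: ⊤, d: ⊤, e: ⊤, f: ⊤}

Answer: {a: ⊤, b: 0, c: ⊤, d: ⊤, e: ⊤, f: ⊤}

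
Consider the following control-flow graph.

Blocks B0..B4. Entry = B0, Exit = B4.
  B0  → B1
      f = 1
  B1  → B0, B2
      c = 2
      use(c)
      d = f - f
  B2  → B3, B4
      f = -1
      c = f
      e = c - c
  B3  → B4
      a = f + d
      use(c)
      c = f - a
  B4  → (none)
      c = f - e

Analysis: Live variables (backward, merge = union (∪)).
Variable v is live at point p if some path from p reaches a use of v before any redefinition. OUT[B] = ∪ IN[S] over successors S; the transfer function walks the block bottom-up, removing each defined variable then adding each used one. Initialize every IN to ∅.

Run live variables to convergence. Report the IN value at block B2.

Per-block solution:
  B0: | IN={} | OUT={f}
  B1: | IN={f} | OUT={d}
  B2: | IN={d} | OUT={c, d, e, f}
  B3: | IN={c, d, e, f} | OUT={e, f}
  B4: | IN={e, f} | OUT={}

Merge at B2: OUT[B2] = IN[B3] ⊔ IN[B4] = {c, d, e, f}
Applying B2's transfer function to that OUT value gives IN[B2] (row B2 above).

Answer: {d}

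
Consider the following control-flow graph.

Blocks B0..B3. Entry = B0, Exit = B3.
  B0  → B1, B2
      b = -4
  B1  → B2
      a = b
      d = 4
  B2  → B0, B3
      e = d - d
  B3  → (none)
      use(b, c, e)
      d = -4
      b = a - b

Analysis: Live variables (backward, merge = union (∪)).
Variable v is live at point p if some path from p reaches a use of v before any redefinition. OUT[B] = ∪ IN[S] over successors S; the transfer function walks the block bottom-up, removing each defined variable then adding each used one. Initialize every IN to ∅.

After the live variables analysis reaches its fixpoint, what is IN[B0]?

Answer: {a, c, d}

Trace:
Per-block solution:
  B0:  IN={a, c, d}  OUT={a, b, c, d}
  B1:  IN={b, c}  OUT={a, b, c, d}
  B2:  IN={a, b, c, d}  OUT={a, b, c, d, e}
  B3:  IN={a, b, c, e}  OUT={}

Merge at B0: OUT[B0] = IN[B1] ⊔ IN[B2] = {a, b, c, d}
Applying B0's transfer function to that OUT value gives IN[B0] (row B0 above).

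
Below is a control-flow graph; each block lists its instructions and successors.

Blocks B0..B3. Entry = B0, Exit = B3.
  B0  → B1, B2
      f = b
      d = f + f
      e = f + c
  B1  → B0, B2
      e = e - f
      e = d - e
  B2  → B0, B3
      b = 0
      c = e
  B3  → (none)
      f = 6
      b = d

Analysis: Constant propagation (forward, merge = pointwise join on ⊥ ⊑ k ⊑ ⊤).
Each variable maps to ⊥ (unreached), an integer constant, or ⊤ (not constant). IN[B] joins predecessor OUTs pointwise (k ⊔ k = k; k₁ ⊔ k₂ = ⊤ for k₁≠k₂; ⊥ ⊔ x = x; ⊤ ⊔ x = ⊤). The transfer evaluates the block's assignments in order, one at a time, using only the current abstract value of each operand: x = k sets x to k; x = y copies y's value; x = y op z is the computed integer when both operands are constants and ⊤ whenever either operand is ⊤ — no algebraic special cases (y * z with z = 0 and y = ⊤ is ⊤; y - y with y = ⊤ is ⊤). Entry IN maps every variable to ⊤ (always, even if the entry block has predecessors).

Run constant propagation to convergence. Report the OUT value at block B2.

Per-block solution:
  B0:   IN=(all ⊤)   OUT=(all ⊤)
  B1:   IN=(all ⊤)   OUT=(all ⊤)
  B2:   IN=(all ⊤)   OUT={b:0; rest ⊤}
  B3:   IN={b:0; rest ⊤}   OUT={f:6; rest ⊤}

Merge at B2: IN[B2] = OUT[B0] ⊔ OUT[B1] = {a: ⊤, b: ⊤, c: ⊤, d: ⊤, e: ⊤, f: ⊤}
Applying B2's transfer function to that IN value gives OUT[B2] (row B2 above).

Answer: {a: ⊤, b: 0, c: ⊤, d: ⊤, e: ⊤, f: ⊤}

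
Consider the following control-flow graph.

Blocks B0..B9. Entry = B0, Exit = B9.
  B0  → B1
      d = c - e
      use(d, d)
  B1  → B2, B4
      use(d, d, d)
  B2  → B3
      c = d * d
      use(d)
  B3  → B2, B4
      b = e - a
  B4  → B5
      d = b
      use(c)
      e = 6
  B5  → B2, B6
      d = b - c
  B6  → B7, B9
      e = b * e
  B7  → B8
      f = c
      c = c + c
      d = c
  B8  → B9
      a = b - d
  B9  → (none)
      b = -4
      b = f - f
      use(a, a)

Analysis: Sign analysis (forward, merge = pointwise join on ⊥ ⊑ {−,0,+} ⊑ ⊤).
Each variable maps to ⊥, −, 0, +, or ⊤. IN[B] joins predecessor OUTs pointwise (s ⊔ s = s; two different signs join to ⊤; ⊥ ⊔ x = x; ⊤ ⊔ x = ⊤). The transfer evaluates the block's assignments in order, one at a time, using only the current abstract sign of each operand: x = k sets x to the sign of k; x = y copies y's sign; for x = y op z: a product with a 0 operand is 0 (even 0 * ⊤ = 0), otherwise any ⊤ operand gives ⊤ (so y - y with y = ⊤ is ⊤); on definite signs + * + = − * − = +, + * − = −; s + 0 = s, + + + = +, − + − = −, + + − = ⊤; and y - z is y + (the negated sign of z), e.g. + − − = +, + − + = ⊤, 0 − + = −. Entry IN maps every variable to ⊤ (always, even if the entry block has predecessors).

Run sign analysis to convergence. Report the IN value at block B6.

Answer: {a: ⊤, b: ⊤, c: ⊤, d: ⊤, e: +, f: ⊤}

Derivation:
Converged values:
  B0: | IN=(all ⊤) | OUT=(all ⊤)
  B1: | IN=(all ⊤) | OUT=(all ⊤)
  B2: | IN=(all ⊤) | OUT=(all ⊤)
  B3: | IN=(all ⊤) | OUT=(all ⊤)
  B4: | IN=(all ⊤) | OUT={e:+; rest ⊤}
  B5: | IN={e:+; rest ⊤} | OUT={e:+; rest ⊤}
  B6: | IN={e:+; rest ⊤} | OUT=(all ⊤)
  B7: | IN=(all ⊤) | OUT=(all ⊤)
  B8: | IN=(all ⊤) | OUT=(all ⊤)
  B9: | IN=(all ⊤) | OUT=(all ⊤)

Merge at B6: IN[B6] = OUT[B5] = {a: ⊤, b: ⊤, c: ⊤, d: ⊤, e: +, f: ⊤}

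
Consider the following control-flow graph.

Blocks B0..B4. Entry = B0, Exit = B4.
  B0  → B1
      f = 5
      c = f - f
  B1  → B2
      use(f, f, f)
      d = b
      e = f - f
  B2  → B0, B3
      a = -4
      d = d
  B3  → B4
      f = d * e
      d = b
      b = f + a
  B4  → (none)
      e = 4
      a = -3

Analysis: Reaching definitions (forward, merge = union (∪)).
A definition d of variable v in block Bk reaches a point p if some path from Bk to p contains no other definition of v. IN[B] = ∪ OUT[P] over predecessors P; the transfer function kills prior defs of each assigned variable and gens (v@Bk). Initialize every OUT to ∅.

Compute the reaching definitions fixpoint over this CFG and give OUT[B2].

Converged values:
  B0: | IN={a@B2, c@B0, d@B2, e@B1, f@B0} | OUT={a@B2, c@B0, d@B2, e@B1, f@B0}
  B1: | IN={a@B2, c@B0, d@B2, e@B1, f@B0} | OUT={a@B2, c@B0, d@B1, e@B1, f@B0}
  B2: | IN={a@B2, c@B0, d@B1, e@B1, f@B0} | OUT={a@B2, c@B0, d@B2, e@B1, f@B0}
  B3: | IN={a@B2, c@B0, d@B2, e@B1, f@B0} | OUT={a@B2, b@B3, c@B0, d@B3, e@B1, f@B3}
  B4: | IN={a@B2, b@B3, c@B0, d@B3, e@B1, f@B3} | OUT={a@B4, b@B3, c@B0, d@B3, e@B4, f@B3}

Merge at B2: IN[B2] = OUT[B1] = {a@B2, c@B0, d@B1, e@B1, f@B0}
Applying B2's transfer function to that IN value gives OUT[B2] (row B2 above).

Answer: {a@B2, c@B0, d@B2, e@B1, f@B0}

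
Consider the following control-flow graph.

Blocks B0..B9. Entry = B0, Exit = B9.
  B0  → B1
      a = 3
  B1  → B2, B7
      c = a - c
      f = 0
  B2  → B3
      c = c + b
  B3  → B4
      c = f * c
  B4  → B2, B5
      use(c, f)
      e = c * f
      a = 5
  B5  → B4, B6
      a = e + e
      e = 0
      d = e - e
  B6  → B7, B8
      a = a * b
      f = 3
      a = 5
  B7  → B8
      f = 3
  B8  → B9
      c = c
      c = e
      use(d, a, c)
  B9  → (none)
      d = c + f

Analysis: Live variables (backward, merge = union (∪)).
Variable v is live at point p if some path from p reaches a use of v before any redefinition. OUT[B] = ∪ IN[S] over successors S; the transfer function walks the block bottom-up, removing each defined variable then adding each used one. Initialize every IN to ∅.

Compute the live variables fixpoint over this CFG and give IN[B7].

Answer: {a, c, d, e}

Trace:
Converged values:
  B0:   IN={b, c, d, e}   OUT={a, b, c, d, e}
  B1:   IN={a, b, c, d, e}   OUT={a, b, c, d, e, f}
  B2:   IN={b, c, f}   OUT={b, c, f}
  B3:   IN={b, c, f}   OUT={b, c, f}
  B4:   IN={b, c, f}   OUT={b, c, e, f}
  B5:   IN={b, c, e, f}   OUT={a, b, c, d, e, f}
  B6:   IN={a, b, c, d, e}   OUT={a, c, d, e, f}
  B7:   IN={a, c, d, e}   OUT={a, c, d, e, f}
  B8:   IN={a, c, d, e, f}   OUT={c, f}
  B9:   IN={c, f}   OUT={}

Merge at B7: OUT[B7] = IN[B8] = {a, c, d, e, f}
Applying B7's transfer function to that OUT value gives IN[B7] (row B7 above).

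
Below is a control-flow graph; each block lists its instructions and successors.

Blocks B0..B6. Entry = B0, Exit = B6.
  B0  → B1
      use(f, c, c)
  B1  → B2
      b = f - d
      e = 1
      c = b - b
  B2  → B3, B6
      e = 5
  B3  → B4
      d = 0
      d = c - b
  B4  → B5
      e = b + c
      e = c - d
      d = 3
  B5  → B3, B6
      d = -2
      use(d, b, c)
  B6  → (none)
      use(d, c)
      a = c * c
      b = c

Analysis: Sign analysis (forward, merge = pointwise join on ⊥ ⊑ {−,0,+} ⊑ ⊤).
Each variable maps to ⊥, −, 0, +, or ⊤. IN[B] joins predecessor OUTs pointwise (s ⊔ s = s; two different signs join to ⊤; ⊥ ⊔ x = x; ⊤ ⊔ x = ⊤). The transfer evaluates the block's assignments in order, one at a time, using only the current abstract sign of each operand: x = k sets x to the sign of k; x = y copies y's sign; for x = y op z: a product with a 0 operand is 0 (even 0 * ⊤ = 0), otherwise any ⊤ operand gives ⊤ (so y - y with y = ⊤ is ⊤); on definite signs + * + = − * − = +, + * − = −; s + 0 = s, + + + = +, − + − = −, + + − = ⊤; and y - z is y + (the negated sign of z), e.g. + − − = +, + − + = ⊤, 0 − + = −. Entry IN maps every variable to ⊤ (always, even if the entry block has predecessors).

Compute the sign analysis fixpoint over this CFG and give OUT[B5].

Per-block solution:
  B0:   IN=(all ⊤)   OUT=(all ⊤)
  B1:   IN=(all ⊤)   OUT={e:+; rest ⊤}
  B2:   IN={e:+; rest ⊤}   OUT={e:+; rest ⊤}
  B3:   IN=(all ⊤)   OUT=(all ⊤)
  B4:   IN=(all ⊤)   OUT={d:+; rest ⊤}
  B5:   IN={d:+; rest ⊤}   OUT={d:-; rest ⊤}
  B6:   IN=(all ⊤)   OUT=(all ⊤)

Merge at B5: IN[B5] = OUT[B4] = {a: ⊤, b: ⊤, c: ⊤, d: +, e: ⊤, f: ⊤}
Applying B5's transfer function to that IN value gives OUT[B5] (row B5 above).

Answer: {a: ⊤, b: ⊤, c: ⊤, d: -, e: ⊤, f: ⊤}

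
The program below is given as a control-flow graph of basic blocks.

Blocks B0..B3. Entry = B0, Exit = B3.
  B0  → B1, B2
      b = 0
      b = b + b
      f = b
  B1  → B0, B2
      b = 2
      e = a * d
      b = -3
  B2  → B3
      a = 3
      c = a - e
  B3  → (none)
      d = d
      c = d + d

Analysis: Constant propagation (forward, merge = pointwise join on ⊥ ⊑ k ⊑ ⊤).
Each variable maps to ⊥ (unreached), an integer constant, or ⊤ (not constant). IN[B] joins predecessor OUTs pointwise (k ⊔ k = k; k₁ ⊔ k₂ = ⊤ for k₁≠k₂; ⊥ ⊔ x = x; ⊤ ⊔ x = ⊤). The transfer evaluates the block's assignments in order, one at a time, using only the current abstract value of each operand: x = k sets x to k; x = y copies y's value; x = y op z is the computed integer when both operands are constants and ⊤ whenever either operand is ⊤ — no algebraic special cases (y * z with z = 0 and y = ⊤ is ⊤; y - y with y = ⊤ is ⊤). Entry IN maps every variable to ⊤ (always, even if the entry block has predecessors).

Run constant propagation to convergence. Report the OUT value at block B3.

Converged values:
  B0:  IN=(all ⊤)  OUT={b:0, f:0; rest ⊤}
  B1:  IN={b:0, f:0; rest ⊤}  OUT={b:-3, f:0; rest ⊤}
  B2:  IN={f:0; rest ⊤}  OUT={a:3, f:0; rest ⊤}
  B3:  IN={a:3, f:0; rest ⊤}  OUT={a:3, f:0; rest ⊤}

Merge at B3: IN[B3] = OUT[B2] = {a: 3, b: ⊤, c: ⊤, d: ⊤, e: ⊤, f: 0}
Applying B3's transfer function to that IN value gives OUT[B3] (row B3 above).

Answer: {a: 3, b: ⊤, c: ⊤, d: ⊤, e: ⊤, f: 0}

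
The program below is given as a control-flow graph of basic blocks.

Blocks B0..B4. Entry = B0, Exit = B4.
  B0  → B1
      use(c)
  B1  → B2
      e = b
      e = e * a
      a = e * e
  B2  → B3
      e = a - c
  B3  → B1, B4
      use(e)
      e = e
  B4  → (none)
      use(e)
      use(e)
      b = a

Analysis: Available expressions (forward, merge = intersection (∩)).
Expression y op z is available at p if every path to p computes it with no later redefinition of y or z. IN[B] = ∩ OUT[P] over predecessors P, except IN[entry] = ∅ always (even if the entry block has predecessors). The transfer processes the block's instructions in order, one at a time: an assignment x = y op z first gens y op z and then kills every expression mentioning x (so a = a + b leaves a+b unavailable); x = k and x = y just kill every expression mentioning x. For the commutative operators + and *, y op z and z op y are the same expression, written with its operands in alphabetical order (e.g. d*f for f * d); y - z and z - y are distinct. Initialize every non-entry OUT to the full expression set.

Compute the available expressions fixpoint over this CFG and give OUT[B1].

Per-block solution:
  B0: | IN={} | OUT={}
  B1: | IN={} | OUT={e*e}
  B2: | IN={e*e} | OUT={a-c}
  B3: | IN={a-c} | OUT={a-c}
  B4: | IN={a-c} | OUT={a-c}

Merge at B1: IN[B1] = OUT[B0] ∩ OUT[B3] = {}
Applying B1's transfer function to that IN value gives OUT[B1] (row B1 above).

Answer: {e*e}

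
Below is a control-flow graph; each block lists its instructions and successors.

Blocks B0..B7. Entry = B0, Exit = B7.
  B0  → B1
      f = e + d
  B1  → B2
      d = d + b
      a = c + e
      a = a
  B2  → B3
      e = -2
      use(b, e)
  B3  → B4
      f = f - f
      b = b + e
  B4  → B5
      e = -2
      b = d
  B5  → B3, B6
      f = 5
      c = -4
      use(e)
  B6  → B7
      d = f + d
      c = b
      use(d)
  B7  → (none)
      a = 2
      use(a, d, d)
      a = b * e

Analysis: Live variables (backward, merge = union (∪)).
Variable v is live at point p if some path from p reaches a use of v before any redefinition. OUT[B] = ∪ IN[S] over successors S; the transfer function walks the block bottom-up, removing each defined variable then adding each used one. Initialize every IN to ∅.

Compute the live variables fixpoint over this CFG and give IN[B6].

Answer: {b, d, e, f}

Derivation:
Per-block solution:
  B0:   IN={b, c, d, e}   OUT={b, c, d, e, f}
  B1:   IN={b, c, d, e, f}   OUT={b, d, f}
  B2:   IN={b, d, f}   OUT={b, d, e, f}
  B3:   IN={b, d, e, f}   OUT={d}
  B4:   IN={d}   OUT={b, d, e}
  B5:   IN={b, d, e}   OUT={b, d, e, f}
  B6:   IN={b, d, e, f}   OUT={b, d, e}
  B7:   IN={b, d, e}   OUT={}

Merge at B6: OUT[B6] = IN[B7] = {b, d, e}
Applying B6's transfer function to that OUT value gives IN[B6] (row B6 above).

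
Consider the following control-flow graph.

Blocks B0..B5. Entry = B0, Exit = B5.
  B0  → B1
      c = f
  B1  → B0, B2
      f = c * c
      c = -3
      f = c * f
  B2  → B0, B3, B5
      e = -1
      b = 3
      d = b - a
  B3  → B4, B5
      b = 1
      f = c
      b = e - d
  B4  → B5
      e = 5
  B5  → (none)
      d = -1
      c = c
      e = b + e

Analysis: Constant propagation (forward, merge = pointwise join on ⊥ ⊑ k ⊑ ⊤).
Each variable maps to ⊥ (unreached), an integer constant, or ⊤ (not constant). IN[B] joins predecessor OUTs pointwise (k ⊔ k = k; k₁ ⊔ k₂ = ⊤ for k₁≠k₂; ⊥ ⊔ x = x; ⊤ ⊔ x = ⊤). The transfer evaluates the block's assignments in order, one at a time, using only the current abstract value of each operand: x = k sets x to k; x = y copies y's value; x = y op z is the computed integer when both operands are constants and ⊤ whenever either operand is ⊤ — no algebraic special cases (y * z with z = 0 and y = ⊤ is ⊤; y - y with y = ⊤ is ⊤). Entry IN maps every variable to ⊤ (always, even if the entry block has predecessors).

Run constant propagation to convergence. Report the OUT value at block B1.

Fixpoint table:
  B0:   IN=(all ⊤)   OUT=(all ⊤)
  B1:   IN=(all ⊤)   OUT={c:-3; rest ⊤}
  B2:   IN={c:-3; rest ⊤}   OUT={b:3, c:-3, e:-1; rest ⊤}
  B3:   IN={b:3, c:-3, e:-1; rest ⊤}   OUT={c:-3, e:-1, f:-3; rest ⊤}
  B4:   IN={c:-3, e:-1, f:-3; rest ⊤}   OUT={c:-3, e:5, f:-3; rest ⊤}
  B5:   IN={c:-3; rest ⊤}   OUT={c:-3, d:-1; rest ⊤}

Merge at B1: IN[B1] = OUT[B0] = {a: ⊤, b: ⊤, c: ⊤, d: ⊤, e: ⊤, f: ⊤}
Applying B1's transfer function to that IN value gives OUT[B1] (row B1 above).

Answer: {a: ⊤, b: ⊤, c: -3, d: ⊤, e: ⊤, f: ⊤}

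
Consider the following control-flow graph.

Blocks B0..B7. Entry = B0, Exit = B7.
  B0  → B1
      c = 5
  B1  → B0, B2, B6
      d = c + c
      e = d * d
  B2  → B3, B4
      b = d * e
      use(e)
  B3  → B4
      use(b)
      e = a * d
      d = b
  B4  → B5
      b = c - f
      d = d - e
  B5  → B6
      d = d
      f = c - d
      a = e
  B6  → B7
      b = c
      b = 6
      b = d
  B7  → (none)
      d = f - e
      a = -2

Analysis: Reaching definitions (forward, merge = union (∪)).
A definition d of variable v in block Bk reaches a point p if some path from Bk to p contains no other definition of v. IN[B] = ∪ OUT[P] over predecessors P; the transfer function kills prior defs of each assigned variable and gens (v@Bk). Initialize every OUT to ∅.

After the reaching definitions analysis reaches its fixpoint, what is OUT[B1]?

Answer: {c@B0, d@B1, e@B1}

Trace:
Converged values:
  B0:   IN={c@B0, d@B1, e@B1}   OUT={c@B0, d@B1, e@B1}
  B1:   IN={c@B0, d@B1, e@B1}   OUT={c@B0, d@B1, e@B1}
  B2:   IN={c@B0, d@B1, e@B1}   OUT={b@B2, c@B0, d@B1, e@B1}
  B3:   IN={b@B2, c@B0, d@B1, e@B1}   OUT={b@B2, c@B0, d@B3, e@B3}
  B4:   IN={b@B2, c@B0, d@B1, d@B3, e@B1, e@B3}   OUT={b@B4, c@B0, d@B4, e@B1, e@B3}
  B5:   IN={b@B4, c@B0, d@B4, e@B1, e@B3}   OUT={a@B5, b@B4, c@B0, d@B5, e@B1, e@B3, f@B5}
  B6:   IN={a@B5, b@B4, c@B0, d@B1, d@B5, e@B1, e@B3, f@B5}   OUT={a@B5, b@B6, c@B0, d@B1, d@B5, e@B1, e@B3, f@B5}
  B7:   IN={a@B5, b@B6, c@B0, d@B1, d@B5, e@B1, e@B3, f@B5}   OUT={a@B7, b@B6, c@B0, d@B7, e@B1, e@B3, f@B5}

Merge at B1: IN[B1] = OUT[B0] = {c@B0, d@B1, e@B1}
Applying B1's transfer function to that IN value gives OUT[B1] (row B1 above).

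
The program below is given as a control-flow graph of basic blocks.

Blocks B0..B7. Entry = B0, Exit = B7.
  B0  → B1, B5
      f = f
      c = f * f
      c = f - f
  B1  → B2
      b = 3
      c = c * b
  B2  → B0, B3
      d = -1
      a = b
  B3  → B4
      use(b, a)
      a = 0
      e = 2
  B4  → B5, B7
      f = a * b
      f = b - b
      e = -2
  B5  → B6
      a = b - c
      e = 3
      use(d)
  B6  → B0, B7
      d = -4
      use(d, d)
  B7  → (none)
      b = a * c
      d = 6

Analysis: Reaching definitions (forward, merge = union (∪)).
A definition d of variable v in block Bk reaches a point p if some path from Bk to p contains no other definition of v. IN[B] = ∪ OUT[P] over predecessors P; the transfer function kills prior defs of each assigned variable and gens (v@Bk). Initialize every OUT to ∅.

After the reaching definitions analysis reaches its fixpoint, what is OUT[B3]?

Converged values:
  B0:  IN={a@B2, a@B5, b@B1, c@B0, c@B1, d@B2, d@B6, e@B5, f@B0, f@B4}  OUT={a@B2, a@B5, b@B1, c@B0, d@B2, d@B6, e@B5, f@B0}
  B1:  IN={a@B2, a@B5, b@B1, c@B0, d@B2, d@B6, e@B5, f@B0}  OUT={a@B2, a@B5, b@B1, c@B1, d@B2, d@B6, e@B5, f@B0}
  B2:  IN={a@B2, a@B5, b@B1, c@B1, d@B2, d@B6, e@B5, f@B0}  OUT={a@B2, b@B1, c@B1, d@B2, e@B5, f@B0}
  B3:  IN={a@B2, b@B1, c@B1, d@B2, e@B5, f@B0}  OUT={a@B3, b@B1, c@B1, d@B2, e@B3, f@B0}
  B4:  IN={a@B3, b@B1, c@B1, d@B2, e@B3, f@B0}  OUT={a@B3, b@B1, c@B1, d@B2, e@B4, f@B4}
  B5:  IN={a@B2, a@B3, a@B5, b@B1, c@B0, c@B1, d@B2, d@B6, e@B4, e@B5, f@B0, f@B4}  OUT={a@B5, b@B1, c@B0, c@B1, d@B2, d@B6, e@B5, f@B0, f@B4}
  B6:  IN={a@B5, b@B1, c@B0, c@B1, d@B2, d@B6, e@B5, f@B0, f@B4}  OUT={a@B5, b@B1, c@B0, c@B1, d@B6, e@B5, f@B0, f@B4}
  B7:  IN={a@B3, a@B5, b@B1, c@B0, c@B1, d@B2, d@B6, e@B4, e@B5, f@B0, f@B4}  OUT={a@B3, a@B5, b@B7, c@B0, c@B1, d@B7, e@B4, e@B5, f@B0, f@B4}

Merge at B3: IN[B3] = OUT[B2] = {a@B2, b@B1, c@B1, d@B2, e@B5, f@B0}
Applying B3's transfer function to that IN value gives OUT[B3] (row B3 above).

Answer: {a@B3, b@B1, c@B1, d@B2, e@B3, f@B0}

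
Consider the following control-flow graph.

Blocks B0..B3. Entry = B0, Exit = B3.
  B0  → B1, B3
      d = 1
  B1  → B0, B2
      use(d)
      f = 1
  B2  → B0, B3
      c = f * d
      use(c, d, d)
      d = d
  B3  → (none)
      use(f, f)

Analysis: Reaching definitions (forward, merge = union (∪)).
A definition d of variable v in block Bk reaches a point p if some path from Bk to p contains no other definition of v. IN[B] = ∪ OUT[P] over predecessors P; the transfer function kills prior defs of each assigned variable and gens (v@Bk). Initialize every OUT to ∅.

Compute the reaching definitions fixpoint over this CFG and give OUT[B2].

Converged values:
  B0:   IN={c@B2, d@B0, d@B2, f@B1}   OUT={c@B2, d@B0, f@B1}
  B1:   IN={c@B2, d@B0, f@B1}   OUT={c@B2, d@B0, f@B1}
  B2:   IN={c@B2, d@B0, f@B1}   OUT={c@B2, d@B2, f@B1}
  B3:   IN={c@B2, d@B0, d@B2, f@B1}   OUT={c@B2, d@B0, d@B2, f@B1}

Merge at B2: IN[B2] = OUT[B1] = {c@B2, d@B0, f@B1}
Applying B2's transfer function to that IN value gives OUT[B2] (row B2 above).

Answer: {c@B2, d@B2, f@B1}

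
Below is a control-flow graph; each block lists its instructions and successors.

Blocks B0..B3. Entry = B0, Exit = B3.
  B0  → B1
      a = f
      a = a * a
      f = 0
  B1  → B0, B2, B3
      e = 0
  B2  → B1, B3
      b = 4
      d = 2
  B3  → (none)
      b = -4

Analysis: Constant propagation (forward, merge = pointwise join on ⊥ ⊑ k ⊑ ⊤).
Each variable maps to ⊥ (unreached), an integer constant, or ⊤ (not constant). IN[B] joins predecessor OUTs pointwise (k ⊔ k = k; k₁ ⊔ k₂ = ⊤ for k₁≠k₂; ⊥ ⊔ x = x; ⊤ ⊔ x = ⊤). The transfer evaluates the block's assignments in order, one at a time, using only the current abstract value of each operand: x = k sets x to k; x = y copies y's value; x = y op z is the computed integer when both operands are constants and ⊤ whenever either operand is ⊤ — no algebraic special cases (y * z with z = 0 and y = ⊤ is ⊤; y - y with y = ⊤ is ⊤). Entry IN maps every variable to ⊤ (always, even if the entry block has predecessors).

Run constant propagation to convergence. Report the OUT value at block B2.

Answer: {a: ⊤, b: 4, c: ⊤, d: 2, e: 0, f: 0}

Trace:
Fixpoint table:
  B0:  IN=(all ⊤)  OUT={f:0; rest ⊤}
  B1:  IN={f:0; rest ⊤}  OUT={e:0, f:0; rest ⊤}
  B2:  IN={e:0, f:0; rest ⊤}  OUT={b:4, d:2, e:0, f:0; rest ⊤}
  B3:  IN={e:0, f:0; rest ⊤}  OUT={b:-4, e:0, f:0; rest ⊤}

Merge at B2: IN[B2] = OUT[B1] = {a: ⊤, b: ⊤, c: ⊤, d: ⊤, e: 0, f: 0}
Applying B2's transfer function to that IN value gives OUT[B2] (row B2 above).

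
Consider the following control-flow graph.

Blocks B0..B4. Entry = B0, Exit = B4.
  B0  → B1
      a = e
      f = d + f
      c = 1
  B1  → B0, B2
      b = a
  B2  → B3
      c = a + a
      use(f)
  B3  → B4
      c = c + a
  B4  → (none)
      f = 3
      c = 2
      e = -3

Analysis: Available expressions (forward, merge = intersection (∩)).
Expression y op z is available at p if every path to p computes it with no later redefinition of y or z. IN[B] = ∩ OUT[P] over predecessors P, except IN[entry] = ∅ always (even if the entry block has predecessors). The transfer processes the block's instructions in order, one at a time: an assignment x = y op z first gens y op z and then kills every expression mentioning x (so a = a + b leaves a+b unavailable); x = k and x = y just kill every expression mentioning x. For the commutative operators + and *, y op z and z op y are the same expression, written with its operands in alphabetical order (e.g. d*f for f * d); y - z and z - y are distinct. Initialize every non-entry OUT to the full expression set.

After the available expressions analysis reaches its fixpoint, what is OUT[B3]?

Answer: {a+a}

Working:
Fixpoint table:
  B0:  IN={}  OUT={}
  B1:  IN={}  OUT={}
  B2:  IN={}  OUT={a+a}
  B3:  IN={a+a}  OUT={a+a}
  B4:  IN={a+a}  OUT={a+a}

Merge at B3: IN[B3] = OUT[B2] = {a+a}
Applying B3's transfer function to that IN value gives OUT[B3] (row B3 above).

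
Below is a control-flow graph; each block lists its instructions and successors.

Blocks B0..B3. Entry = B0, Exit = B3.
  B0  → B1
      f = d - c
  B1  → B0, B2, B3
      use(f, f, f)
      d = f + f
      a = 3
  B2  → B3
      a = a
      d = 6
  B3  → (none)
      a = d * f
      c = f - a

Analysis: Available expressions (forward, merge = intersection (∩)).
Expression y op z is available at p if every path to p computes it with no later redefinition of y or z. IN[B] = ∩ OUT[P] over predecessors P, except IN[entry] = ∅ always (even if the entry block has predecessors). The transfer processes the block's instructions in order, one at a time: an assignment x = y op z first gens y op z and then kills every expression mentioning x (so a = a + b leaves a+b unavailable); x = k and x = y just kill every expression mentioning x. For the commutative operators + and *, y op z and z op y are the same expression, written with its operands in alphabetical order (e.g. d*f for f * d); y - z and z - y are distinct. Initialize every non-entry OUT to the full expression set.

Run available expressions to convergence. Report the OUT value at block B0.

Converged values:
  B0: | IN={} | OUT={d-c}
  B1: | IN={d-c} | OUT={f+f}
  B2: | IN={f+f} | OUT={f+f}
  B3: | IN={f+f} | OUT={d*f, f+f, f-a}

Merge at B0 (entry node, so the boundary value {} is joined with the incoming edge(s)): IN[B0] = {} ∩ OUT[B1] = {}
Applying B0's transfer function to that IN value gives OUT[B0] (row B0 above).

Answer: {d-c}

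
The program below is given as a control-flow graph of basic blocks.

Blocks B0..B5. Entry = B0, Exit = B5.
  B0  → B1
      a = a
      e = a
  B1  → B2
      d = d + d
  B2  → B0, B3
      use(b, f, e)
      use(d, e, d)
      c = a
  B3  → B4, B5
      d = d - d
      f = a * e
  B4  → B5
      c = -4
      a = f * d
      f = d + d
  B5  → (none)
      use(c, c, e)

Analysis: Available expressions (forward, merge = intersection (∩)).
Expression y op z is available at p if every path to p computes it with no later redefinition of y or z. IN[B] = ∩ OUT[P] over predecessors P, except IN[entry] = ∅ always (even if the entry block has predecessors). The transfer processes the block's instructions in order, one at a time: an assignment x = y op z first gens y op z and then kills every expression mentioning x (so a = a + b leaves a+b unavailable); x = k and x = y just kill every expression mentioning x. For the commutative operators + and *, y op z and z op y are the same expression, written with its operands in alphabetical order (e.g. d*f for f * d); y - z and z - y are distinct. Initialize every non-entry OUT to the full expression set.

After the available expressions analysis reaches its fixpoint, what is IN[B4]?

Answer: {a*e}

Derivation:
Fixpoint table:
  B0:  IN={}  OUT={}
  B1:  IN={}  OUT={}
  B2:  IN={}  OUT={}
  B3:  IN={}  OUT={a*e}
  B4:  IN={a*e}  OUT={d+d}
  B5:  IN={}  OUT={}

Merge at B4: IN[B4] = OUT[B3] = {a*e}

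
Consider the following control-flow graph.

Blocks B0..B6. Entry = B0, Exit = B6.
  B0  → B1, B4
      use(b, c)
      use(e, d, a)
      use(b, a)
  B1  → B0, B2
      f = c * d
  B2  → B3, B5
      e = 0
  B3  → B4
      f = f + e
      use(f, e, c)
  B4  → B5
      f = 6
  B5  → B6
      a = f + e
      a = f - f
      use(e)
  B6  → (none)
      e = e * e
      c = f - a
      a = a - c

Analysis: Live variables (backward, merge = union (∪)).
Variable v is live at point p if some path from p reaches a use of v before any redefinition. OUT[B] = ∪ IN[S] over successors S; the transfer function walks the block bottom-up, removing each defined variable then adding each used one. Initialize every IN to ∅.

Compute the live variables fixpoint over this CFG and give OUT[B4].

Per-block solution:
  B0:  IN={a, b, c, d, e}  OUT={a, b, c, d, e}
  B1:  IN={a, b, c, d, e}  OUT={a, b, c, d, e, f}
  B2:  IN={c, f}  OUT={c, e, f}
  B3:  IN={c, e, f}  OUT={e}
  B4:  IN={e}  OUT={e, f}
  B5:  IN={e, f}  OUT={a, e, f}
  B6:  IN={a, e, f}  OUT={}

Merge at B4: OUT[B4] = IN[B5] = {e, f}

Answer: {e, f}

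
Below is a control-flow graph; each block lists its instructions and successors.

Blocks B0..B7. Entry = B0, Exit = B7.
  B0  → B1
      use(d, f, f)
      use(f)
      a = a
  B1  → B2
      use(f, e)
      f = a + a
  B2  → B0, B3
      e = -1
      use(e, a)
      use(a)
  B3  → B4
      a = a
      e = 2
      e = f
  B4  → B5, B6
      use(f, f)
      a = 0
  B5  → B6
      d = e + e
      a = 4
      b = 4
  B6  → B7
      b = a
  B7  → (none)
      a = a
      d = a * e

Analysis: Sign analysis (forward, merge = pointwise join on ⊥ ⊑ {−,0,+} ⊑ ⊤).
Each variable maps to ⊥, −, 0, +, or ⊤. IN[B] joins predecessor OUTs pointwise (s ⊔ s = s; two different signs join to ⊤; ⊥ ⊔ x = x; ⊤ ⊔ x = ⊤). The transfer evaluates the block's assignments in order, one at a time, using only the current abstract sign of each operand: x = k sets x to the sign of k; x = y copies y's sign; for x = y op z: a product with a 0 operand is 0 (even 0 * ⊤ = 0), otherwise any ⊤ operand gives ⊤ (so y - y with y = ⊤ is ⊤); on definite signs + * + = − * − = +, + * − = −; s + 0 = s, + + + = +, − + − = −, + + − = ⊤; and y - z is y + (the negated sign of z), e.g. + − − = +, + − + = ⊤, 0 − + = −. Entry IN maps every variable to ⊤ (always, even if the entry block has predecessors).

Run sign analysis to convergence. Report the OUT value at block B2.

Answer: {a: ⊤, b: ⊤, c: ⊤, d: ⊤, e: -, f: ⊤}

Trace:
Fixpoint table:
  B0:   IN=(all ⊤)   OUT=(all ⊤)
  B1:   IN=(all ⊤)   OUT=(all ⊤)
  B2:   IN=(all ⊤)   OUT={e:-; rest ⊤}
  B3:   IN={e:-; rest ⊤}   OUT=(all ⊤)
  B4:   IN=(all ⊤)   OUT={a:0; rest ⊤}
  B5:   IN={a:0; rest ⊤}   OUT={a:+, b:+; rest ⊤}
  B6:   IN=(all ⊤)   OUT=(all ⊤)
  B7:   IN=(all ⊤)   OUT=(all ⊤)

Merge at B2: IN[B2] = OUT[B1] = {a: ⊤, b: ⊤, c: ⊤, d: ⊤, e: ⊤, f: ⊤}
Applying B2's transfer function to that IN value gives OUT[B2] (row B2 above).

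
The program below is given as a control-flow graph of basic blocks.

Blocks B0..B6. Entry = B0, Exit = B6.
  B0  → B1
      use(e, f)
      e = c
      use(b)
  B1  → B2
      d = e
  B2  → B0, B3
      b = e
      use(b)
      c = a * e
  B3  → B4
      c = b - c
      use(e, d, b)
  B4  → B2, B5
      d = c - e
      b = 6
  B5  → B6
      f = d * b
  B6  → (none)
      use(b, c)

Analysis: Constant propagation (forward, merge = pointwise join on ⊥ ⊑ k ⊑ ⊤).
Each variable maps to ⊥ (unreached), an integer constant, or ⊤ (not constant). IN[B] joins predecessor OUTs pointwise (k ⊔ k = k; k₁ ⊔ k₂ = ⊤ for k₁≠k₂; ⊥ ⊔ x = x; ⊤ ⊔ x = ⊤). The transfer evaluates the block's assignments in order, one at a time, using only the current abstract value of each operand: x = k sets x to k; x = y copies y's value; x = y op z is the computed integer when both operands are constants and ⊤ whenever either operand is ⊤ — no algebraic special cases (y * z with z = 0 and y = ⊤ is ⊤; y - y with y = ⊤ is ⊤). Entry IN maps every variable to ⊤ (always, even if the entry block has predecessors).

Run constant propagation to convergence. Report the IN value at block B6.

Answer: {a: ⊤, b: 6, c: ⊤, d: ⊤, e: ⊤, f: ⊤}

Working:
Per-block solution:
  B0:   IN=(all ⊤)   OUT=(all ⊤)
  B1:   IN=(all ⊤)   OUT=(all ⊤)
  B2:   IN=(all ⊤)   OUT=(all ⊤)
  B3:   IN=(all ⊤)   OUT=(all ⊤)
  B4:   IN=(all ⊤)   OUT={b:6; rest ⊤}
  B5:   IN={b:6; rest ⊤}   OUT={b:6; rest ⊤}
  B6:   IN={b:6; rest ⊤}   OUT={b:6; rest ⊤}

Merge at B6: IN[B6] = OUT[B5] = {a: ⊤, b: 6, c: ⊤, d: ⊤, e: ⊤, f: ⊤}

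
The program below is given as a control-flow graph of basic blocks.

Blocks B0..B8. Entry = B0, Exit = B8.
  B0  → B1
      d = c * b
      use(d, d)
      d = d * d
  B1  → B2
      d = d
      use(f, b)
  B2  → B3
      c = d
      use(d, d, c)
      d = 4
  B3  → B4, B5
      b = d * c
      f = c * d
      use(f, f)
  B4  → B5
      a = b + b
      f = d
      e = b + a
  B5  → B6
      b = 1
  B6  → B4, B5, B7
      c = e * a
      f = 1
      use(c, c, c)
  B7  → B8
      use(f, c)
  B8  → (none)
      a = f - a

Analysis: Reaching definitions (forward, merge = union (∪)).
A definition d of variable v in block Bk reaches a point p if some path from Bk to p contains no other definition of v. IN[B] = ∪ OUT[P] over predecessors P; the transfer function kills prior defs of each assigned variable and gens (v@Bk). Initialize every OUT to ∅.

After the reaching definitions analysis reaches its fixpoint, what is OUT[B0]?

Fixpoint table:
  B0:   IN={}   OUT={d@B0}
  B1:   IN={d@B0}   OUT={d@B1}
  B2:   IN={d@B1}   OUT={c@B2, d@B2}
  B3:   IN={c@B2, d@B2}   OUT={b@B3, c@B2, d@B2, f@B3}
  B4:   IN={a@B4, b@B3, b@B5, c@B2, c@B6, d@B2, e@B4, f@B3, f@B6}   OUT={a@B4, b@B3, b@B5, c@B2, c@B6, d@B2, e@B4, f@B4}
  B5:   IN={a@B4, b@B3, b@B5, c@B2, c@B6, d@B2, e@B4, f@B3, f@B4, f@B6}   OUT={a@B4, b@B5, c@B2, c@B6, d@B2, e@B4, f@B3, f@B4, f@B6}
  B6:   IN={a@B4, b@B5, c@B2, c@B6, d@B2, e@B4, f@B3, f@B4, f@B6}   OUT={a@B4, b@B5, c@B6, d@B2, e@B4, f@B6}
  B7:   IN={a@B4, b@B5, c@B6, d@B2, e@B4, f@B6}   OUT={a@B4, b@B5, c@B6, d@B2, e@B4, f@B6}
  B8:   IN={a@B4, b@B5, c@B6, d@B2, e@B4, f@B6}   OUT={a@B8, b@B5, c@B6, d@B2, e@B4, f@B6}

B0 is the boundary node: IN[B0] = {}
Applying B0's transfer function to that IN value gives OUT[B0] (row B0 above).

Answer: {d@B0}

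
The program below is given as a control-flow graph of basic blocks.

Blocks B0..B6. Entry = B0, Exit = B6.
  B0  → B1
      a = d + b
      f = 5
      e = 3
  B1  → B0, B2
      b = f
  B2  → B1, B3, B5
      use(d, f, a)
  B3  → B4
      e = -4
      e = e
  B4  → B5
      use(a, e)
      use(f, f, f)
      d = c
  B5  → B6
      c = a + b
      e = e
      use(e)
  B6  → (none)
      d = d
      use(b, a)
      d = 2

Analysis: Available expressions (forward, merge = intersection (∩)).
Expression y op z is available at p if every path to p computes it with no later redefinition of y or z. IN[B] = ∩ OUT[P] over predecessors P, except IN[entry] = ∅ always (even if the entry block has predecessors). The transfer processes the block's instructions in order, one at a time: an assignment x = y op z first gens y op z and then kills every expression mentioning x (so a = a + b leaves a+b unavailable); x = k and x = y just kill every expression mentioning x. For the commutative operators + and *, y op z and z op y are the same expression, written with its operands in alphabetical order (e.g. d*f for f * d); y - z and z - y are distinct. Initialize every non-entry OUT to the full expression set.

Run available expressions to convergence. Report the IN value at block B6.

Answer: {a+b}

Working:
Fixpoint table:
  B0:  IN={}  OUT={b+d}
  B1:  IN={}  OUT={}
  B2:  IN={}  OUT={}
  B3:  IN={}  OUT={}
  B4:  IN={}  OUT={}
  B5:  IN={}  OUT={a+b}
  B6:  IN={a+b}  OUT={a+b}

Merge at B6: IN[B6] = OUT[B5] = {a+b}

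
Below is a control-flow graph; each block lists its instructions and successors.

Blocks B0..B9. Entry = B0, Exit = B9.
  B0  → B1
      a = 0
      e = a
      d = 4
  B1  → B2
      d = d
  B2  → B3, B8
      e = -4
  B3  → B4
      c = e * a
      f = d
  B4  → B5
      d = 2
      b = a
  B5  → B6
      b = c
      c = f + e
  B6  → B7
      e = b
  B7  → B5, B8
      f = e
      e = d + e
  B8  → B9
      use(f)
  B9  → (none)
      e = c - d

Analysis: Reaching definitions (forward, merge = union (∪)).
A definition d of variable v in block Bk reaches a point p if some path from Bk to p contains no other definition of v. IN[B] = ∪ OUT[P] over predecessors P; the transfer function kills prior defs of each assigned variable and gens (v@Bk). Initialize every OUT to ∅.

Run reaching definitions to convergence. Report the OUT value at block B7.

Per-block solution:
  B0:   IN={}   OUT={a@B0, d@B0, e@B0}
  B1:   IN={a@B0, d@B0, e@B0}   OUT={a@B0, d@B1, e@B0}
  B2:   IN={a@B0, d@B1, e@B0}   OUT={a@B0, d@B1, e@B2}
  B3:   IN={a@B0, d@B1, e@B2}   OUT={a@B0, c@B3, d@B1, e@B2, f@B3}
  B4:   IN={a@B0, c@B3, d@B1, e@B2, f@B3}   OUT={a@B0, b@B4, c@B3, d@B4, e@B2, f@B3}
  B5:   IN={a@B0, b@B4, b@B5, c@B3, c@B5, d@B4, e@B2, e@B7, f@B3, f@B7}   OUT={a@B0, b@B5, c@B5, d@B4, e@B2, e@B7, f@B3, f@B7}
  B6:   IN={a@B0, b@B5, c@B5, d@B4, e@B2, e@B7, f@B3, f@B7}   OUT={a@B0, b@B5, c@B5, d@B4, e@B6, f@B3, f@B7}
  B7:   IN={a@B0, b@B5, c@B5, d@B4, e@B6, f@B3, f@B7}   OUT={a@B0, b@B5, c@B5, d@B4, e@B7, f@B7}
  B8:   IN={a@B0, b@B5, c@B5, d@B1, d@B4, e@B2, e@B7, f@B7}   OUT={a@B0, b@B5, c@B5, d@B1, d@B4, e@B2, e@B7, f@B7}
  B9:   IN={a@B0, b@B5, c@B5, d@B1, d@B4, e@B2, e@B7, f@B7}   OUT={a@B0, b@B5, c@B5, d@B1, d@B4, e@B9, f@B7}

Merge at B7: IN[B7] = OUT[B6] = {a@B0, b@B5, c@B5, d@B4, e@B6, f@B3, f@B7}
Applying B7's transfer function to that IN value gives OUT[B7] (row B7 above).

Answer: {a@B0, b@B5, c@B5, d@B4, e@B7, f@B7}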